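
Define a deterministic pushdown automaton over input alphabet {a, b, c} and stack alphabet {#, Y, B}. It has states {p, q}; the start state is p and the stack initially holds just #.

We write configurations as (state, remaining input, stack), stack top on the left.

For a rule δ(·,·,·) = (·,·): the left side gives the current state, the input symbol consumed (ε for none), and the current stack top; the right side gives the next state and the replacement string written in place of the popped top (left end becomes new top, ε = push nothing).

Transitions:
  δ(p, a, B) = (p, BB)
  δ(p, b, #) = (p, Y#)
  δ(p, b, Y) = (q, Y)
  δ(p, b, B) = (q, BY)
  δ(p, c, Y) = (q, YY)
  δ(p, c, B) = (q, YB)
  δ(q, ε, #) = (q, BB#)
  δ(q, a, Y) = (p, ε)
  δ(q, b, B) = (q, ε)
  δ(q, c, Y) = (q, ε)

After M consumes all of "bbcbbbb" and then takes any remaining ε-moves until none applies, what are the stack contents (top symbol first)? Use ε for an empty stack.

(p, bbcbbbb, #)
  read b, top #: go to p, push Y# → (p, bcbbbb, Y#)
  read b, top Y: go to q, push Y → (q, cbbbb, Y#)
  read c, top Y: go to q, push ε → (q, bbbb, #)
  ε-move, top #: go to q, push BB# → (q, bbbb, BB#)
  read b, top B: go to q, push ε → (q, bbb, B#)
  read b, top B: go to q, push ε → (q, bb, #)
  ε-move, top #: go to q, push BB# → (q, bb, BB#)
  read b, top B: go to q, push ε → (q, b, B#)
  read b, top B: go to q, push ε → (q, ε, #)
  ε-move, top #: go to q, push BB# → (q, ε, BB#)
All input consumed in state q with stack BB#.

BB#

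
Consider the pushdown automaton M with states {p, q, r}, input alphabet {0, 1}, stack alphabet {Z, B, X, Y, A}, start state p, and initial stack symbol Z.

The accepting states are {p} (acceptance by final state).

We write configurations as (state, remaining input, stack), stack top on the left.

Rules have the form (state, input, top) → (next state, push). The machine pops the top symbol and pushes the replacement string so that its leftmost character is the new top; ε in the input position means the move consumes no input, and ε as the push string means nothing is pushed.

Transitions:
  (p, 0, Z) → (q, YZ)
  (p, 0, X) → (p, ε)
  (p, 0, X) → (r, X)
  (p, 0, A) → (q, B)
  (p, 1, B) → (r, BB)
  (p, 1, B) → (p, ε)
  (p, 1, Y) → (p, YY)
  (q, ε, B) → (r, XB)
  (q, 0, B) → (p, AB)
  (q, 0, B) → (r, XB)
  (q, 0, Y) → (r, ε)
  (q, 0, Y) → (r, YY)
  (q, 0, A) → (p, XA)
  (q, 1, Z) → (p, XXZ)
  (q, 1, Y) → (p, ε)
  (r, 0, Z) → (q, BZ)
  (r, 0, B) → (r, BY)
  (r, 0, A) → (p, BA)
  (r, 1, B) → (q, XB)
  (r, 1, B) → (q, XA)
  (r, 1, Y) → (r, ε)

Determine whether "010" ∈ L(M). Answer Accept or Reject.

No computation consumes all input and reaches a final state.

Reject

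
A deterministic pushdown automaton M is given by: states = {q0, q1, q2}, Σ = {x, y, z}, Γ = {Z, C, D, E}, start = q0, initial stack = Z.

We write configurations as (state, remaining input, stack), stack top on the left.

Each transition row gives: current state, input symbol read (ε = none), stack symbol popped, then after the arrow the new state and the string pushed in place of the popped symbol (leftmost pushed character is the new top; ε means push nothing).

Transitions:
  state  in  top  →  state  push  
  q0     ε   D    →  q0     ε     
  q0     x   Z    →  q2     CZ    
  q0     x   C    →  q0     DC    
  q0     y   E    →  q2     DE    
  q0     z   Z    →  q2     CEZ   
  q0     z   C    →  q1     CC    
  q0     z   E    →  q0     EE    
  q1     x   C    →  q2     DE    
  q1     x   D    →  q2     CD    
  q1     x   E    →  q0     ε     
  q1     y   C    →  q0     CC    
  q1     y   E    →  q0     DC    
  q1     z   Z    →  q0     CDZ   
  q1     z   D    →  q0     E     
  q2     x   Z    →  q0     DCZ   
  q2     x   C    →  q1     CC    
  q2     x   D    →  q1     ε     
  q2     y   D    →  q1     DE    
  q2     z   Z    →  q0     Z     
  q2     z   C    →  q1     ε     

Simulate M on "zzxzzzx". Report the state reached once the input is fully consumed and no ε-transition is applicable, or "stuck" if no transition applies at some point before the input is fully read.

(q0, zzxzzzx, Z) ⊢ (q2, zxzzzx, CEZ) ⊢ (q1, xzzzx, EZ) ⊢ (q0, zzzx, Z) ⊢ (q2, zzx, CEZ) ⊢ (q1, zx, EZ)
No transition for (q1, z, top E); M blocks with input zx remaining.

stuck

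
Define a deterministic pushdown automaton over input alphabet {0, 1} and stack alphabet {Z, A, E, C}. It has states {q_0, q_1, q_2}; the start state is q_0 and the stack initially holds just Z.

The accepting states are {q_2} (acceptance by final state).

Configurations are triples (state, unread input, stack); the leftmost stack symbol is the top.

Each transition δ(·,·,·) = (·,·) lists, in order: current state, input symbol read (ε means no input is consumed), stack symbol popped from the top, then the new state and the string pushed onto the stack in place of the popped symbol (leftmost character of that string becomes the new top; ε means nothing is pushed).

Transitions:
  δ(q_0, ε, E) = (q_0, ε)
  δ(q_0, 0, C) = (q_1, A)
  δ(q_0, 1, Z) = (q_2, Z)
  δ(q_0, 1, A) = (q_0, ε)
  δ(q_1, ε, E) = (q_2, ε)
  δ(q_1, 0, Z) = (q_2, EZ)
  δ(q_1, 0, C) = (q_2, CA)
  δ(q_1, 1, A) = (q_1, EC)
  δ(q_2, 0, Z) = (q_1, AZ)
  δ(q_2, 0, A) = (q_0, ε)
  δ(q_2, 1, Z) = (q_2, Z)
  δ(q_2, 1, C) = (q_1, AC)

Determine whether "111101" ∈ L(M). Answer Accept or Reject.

Accept

(q_0, 111101, Z)
  read 1, top Z: go to q_2, push Z → (q_2, 11101, Z)
  read 1, top Z: go to q_2, push Z → (q_2, 1101, Z)
  read 1, top Z: go to q_2, push Z → (q_2, 101, Z)
  read 1, top Z: go to q_2, push Z → (q_2, 01, Z)
  read 0, top Z: go to q_1, push AZ → (q_1, 1, AZ)
  read 1, top A: go to q_1, push EC → (q_1, ε, ECZ)
  ε-move, top E: go to q_2, push ε → (q_2, ε, CZ)
All input consumed; state q_2 ∈ F.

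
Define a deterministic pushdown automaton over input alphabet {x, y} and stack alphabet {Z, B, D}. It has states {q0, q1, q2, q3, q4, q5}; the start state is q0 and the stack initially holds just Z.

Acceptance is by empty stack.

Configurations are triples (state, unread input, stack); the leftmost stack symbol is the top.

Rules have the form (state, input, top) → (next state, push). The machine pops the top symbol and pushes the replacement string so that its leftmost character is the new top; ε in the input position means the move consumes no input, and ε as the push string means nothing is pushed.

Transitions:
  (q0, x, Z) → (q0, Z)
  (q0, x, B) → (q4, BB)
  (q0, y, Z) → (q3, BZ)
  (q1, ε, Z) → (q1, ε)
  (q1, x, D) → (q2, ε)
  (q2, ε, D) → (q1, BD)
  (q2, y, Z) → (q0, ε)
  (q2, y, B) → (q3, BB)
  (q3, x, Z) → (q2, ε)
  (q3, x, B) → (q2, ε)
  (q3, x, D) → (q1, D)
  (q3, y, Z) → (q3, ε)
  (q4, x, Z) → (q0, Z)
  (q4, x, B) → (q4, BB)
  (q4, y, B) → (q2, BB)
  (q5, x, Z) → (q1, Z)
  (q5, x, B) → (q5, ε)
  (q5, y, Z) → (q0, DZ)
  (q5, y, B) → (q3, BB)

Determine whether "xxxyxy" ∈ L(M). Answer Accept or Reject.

Accept

(q0, xxxyxy, Z)
  read x, top Z: go to q0, push Z → (q0, xxyxy, Z)
  read x, top Z: go to q0, push Z → (q0, xyxy, Z)
  read x, top Z: go to q0, push Z → (q0, yxy, Z)
  read y, top Z: go to q3, push BZ → (q3, xy, BZ)
  read x, top B: go to q2, push ε → (q2, y, Z)
  read y, top Z: go to q0, push ε → (q0, ε, ε)
All input consumed and the stack is empty.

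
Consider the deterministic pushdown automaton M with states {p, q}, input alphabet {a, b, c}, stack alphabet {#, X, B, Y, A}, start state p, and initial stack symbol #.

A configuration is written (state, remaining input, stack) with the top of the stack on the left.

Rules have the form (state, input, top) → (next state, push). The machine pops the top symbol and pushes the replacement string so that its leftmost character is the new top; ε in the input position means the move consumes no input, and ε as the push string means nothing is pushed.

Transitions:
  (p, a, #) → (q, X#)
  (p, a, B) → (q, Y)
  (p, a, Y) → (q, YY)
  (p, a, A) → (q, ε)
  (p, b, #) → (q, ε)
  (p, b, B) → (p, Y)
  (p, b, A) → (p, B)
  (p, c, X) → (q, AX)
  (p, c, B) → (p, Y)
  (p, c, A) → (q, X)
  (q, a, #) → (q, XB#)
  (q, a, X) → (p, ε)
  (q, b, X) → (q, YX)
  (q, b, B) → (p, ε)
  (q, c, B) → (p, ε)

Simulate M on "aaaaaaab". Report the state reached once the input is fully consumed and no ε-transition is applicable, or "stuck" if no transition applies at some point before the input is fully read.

(p, aaaaaaab, #)
  read a, top #: go to q, push X# → (q, aaaaaab, X#)
  read a, top X: go to p, push ε → (p, aaaaab, #)
  read a, top #: go to q, push X# → (q, aaaab, X#)
  read a, top X: go to p, push ε → (p, aaab, #)
  read a, top #: go to q, push X# → (q, aab, X#)
  read a, top X: go to p, push ε → (p, ab, #)
  read a, top #: go to q, push X# → (q, b, X#)
  read b, top X: go to q, push YX → (q, ε, YX#)
All input consumed; M is in state q.

q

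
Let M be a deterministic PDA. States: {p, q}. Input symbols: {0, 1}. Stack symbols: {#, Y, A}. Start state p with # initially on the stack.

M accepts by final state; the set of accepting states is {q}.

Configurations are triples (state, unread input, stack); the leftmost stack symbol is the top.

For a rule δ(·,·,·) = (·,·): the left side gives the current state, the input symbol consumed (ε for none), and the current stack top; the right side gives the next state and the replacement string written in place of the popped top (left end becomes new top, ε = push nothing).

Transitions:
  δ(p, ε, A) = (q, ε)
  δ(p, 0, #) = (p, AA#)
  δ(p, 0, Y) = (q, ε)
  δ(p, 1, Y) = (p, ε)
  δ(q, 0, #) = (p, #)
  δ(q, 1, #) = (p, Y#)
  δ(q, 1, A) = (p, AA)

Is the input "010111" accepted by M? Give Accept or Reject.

Reject

(p, 010111, #)
  read 0, top #: go to p, push AA# → (p, 10111, AA#)
  ε-move, top A: go to q, push ε → (q, 10111, A#)
  read 1, top A: go to p, push AA → (p, 0111, AA#)
  ε-move, top A: go to q, push ε → (q, 0111, A#)
No transition applies at (q, 0111, A#); input not fully consumed.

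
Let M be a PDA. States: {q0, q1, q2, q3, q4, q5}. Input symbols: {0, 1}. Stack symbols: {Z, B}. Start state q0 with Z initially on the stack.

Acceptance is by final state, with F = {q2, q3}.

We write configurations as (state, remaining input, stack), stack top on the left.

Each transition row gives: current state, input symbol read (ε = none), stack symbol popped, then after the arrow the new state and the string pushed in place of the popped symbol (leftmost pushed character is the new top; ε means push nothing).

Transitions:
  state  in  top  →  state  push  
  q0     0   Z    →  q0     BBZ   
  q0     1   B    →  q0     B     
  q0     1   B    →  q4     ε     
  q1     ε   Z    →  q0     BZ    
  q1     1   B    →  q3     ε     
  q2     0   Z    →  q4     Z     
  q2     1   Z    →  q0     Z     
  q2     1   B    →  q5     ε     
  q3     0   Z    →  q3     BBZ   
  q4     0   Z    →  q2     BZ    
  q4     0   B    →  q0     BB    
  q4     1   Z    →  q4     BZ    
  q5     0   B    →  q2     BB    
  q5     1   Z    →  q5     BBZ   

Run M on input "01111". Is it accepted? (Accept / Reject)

Reject

No computation consumes all input and reaches a final state.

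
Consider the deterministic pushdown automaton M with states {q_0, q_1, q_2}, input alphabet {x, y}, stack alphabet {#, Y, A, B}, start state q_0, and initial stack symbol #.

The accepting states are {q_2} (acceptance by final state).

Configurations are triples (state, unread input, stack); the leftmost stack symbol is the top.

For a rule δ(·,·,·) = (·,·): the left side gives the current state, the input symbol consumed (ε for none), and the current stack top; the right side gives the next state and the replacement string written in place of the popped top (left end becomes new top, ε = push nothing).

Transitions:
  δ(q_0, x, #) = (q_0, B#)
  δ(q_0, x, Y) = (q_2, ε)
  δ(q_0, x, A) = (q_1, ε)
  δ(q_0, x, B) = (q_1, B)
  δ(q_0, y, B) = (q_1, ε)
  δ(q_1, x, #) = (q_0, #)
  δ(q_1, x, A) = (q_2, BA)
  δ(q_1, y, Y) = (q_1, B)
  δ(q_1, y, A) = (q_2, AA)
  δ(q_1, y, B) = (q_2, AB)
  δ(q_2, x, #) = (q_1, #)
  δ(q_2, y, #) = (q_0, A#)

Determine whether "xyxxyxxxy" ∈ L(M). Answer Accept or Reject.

(q_0, xyxxyxxxy, #) ⊢ (q_0, yxxyxxxy, B#) ⊢ (q_1, xxyxxxy, #) ⊢ (q_0, xyxxxy, #) ⊢ (q_0, yxxxy, B#) ⊢ (q_1, xxxy, #) ⊢ (q_0, xxy, #) ⊢ (q_0, xy, B#) ⊢ (q_1, y, B#) ⊢ (q_2, ε, AB#)
All input consumed; state q_2 ∈ F.

Accept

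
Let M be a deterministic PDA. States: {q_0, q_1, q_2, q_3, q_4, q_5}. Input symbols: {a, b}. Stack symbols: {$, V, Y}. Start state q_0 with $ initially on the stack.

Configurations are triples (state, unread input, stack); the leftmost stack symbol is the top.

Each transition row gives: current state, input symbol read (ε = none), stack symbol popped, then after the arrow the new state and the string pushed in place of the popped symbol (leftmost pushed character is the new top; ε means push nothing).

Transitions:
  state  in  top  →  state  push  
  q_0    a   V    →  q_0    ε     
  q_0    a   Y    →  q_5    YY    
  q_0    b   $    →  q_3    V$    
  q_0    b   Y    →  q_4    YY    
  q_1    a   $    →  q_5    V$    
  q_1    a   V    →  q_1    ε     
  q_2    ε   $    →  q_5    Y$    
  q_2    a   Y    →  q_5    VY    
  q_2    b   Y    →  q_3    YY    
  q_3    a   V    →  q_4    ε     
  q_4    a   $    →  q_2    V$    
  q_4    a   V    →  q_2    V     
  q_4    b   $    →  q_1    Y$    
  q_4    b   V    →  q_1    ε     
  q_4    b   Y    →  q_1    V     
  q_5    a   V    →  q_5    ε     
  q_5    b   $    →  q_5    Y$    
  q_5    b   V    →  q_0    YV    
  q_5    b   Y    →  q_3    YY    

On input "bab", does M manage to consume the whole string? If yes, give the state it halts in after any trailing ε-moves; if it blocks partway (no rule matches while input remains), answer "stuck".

q_1

(q_0, bab, $) ⊢ (q_3, ab, V$) ⊢ (q_4, b, $) ⊢ (q_1, ε, Y$)
All input consumed; M is in state q_1.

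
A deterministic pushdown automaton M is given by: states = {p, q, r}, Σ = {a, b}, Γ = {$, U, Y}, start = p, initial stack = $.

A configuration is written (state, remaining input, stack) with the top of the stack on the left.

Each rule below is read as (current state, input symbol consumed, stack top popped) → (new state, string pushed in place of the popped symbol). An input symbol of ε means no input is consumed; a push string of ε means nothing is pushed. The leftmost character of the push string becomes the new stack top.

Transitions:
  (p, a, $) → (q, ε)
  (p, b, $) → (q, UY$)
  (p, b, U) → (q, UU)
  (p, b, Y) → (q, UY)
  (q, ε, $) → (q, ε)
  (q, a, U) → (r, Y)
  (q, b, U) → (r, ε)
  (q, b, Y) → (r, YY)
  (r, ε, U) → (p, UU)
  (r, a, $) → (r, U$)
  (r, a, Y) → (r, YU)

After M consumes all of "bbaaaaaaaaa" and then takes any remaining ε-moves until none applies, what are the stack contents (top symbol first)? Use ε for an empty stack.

(p, bbaaaaaaaaa, $)
  read b, top $: go to q, push UY$ → (q, baaaaaaaaa, UY$)
  read b, top U: go to r, push ε → (r, aaaaaaaaa, Y$)
  read a, top Y: go to r, push YU → (r, aaaaaaaa, YU$)
  read a, top Y: go to r, push YU → (r, aaaaaaa, YUU$)
  read a, top Y: go to r, push YU → (r, aaaaaa, YUUU$)
  read a, top Y: go to r, push YU → (r, aaaaa, YUUUU$)
  read a, top Y: go to r, push YU → (r, aaaa, YUUUUU$)
  read a, top Y: go to r, push YU → (r, aaa, YUUUUUU$)
  read a, top Y: go to r, push YU → (r, aa, YUUUUUUU$)
  read a, top Y: go to r, push YU → (r, a, YUUUUUUUU$)
  read a, top Y: go to r, push YU → (r, ε, YUUUUUUUUU$)
All input consumed in state r with stack YUUUUUUUUU$.

YUUUUUUUUU$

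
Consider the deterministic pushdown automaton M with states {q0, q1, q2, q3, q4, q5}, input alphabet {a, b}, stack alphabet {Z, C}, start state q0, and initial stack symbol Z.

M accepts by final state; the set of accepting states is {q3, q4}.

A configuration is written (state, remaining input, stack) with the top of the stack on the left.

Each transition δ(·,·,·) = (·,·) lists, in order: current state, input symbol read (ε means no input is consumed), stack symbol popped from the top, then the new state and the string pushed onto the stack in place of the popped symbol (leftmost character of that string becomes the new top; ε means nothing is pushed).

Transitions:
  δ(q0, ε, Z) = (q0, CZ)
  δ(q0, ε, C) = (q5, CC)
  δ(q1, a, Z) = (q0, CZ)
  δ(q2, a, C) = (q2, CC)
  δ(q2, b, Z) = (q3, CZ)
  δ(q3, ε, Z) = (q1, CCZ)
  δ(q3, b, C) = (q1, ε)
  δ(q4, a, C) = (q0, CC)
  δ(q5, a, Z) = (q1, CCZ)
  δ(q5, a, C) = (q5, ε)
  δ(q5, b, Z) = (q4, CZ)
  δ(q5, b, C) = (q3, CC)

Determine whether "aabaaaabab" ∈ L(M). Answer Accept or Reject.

(q0, aabaaaabab, Z)
  ε-move, top Z: go to q0, push CZ → (q0, aabaaaabab, CZ)
  ε-move, top C: go to q5, push CC → (q5, aabaaaabab, CCZ)
  read a, top C: go to q5, push ε → (q5, abaaaabab, CZ)
  read a, top C: go to q5, push ε → (q5, baaaabab, Z)
  read b, top Z: go to q4, push CZ → (q4, aaaabab, CZ)
  read a, top C: go to q0, push CC → (q0, aaabab, CCZ)
  ε-move, top C: go to q5, push CC → (q5, aaabab, CCCZ)
  read a, top C: go to q5, push ε → (q5, aabab, CCZ)
  read a, top C: go to q5, push ε → (q5, abab, CZ)
  read a, top C: go to q5, push ε → (q5, bab, Z)
  read b, top Z: go to q4, push CZ → (q4, ab, CZ)
  read a, top C: go to q0, push CC → (q0, b, CCZ)
  ε-move, top C: go to q5, push CC → (q5, b, CCCZ)
  read b, top C: go to q3, push CC → (q3, ε, CCCCZ)
All input consumed; state q3 ∈ F.

Accept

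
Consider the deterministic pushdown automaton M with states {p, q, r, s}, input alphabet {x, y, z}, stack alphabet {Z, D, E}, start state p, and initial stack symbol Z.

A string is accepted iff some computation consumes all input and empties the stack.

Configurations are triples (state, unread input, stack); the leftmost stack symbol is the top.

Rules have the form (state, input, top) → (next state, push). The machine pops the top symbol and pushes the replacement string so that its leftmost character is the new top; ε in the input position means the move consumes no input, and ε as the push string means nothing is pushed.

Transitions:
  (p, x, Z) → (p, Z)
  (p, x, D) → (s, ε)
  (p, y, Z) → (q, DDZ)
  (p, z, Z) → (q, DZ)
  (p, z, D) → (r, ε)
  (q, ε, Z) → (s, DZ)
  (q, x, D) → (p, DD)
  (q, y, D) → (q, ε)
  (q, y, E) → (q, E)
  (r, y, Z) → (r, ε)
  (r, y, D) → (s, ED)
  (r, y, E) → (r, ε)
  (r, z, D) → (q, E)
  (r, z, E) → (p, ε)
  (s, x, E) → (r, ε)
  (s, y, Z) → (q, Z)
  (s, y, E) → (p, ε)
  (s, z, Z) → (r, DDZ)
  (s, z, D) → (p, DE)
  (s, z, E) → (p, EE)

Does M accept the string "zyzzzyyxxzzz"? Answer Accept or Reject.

Reject

(p, zyzzzyyxxzzz, Z)
  read z, top Z: go to q, push DZ → (q, yzzzyyxxzzz, DZ)
  read y, top D: go to q, push ε → (q, zzzyyxxzzz, Z)
  ε-move, top Z: go to s, push DZ → (s, zzzyyxxzzz, DZ)
  read z, top D: go to p, push DE → (p, zzyyxxzzz, DEZ)
  read z, top D: go to r, push ε → (r, zyyxxzzz, EZ)
  read z, top E: go to p, push ε → (p, yyxxzzz, Z)
  read y, top Z: go to q, push DDZ → (q, yxxzzz, DDZ)
  read y, top D: go to q, push ε → (q, xxzzz, DZ)
  read x, top D: go to p, push DD → (p, xzzz, DDZ)
  read x, top D: go to s, push ε → (s, zzz, DZ)
  read z, top D: go to p, push DE → (p, zz, DEZ)
  read z, top D: go to r, push ε → (r, z, EZ)
  read z, top E: go to p, push ε → (p, ε, Z)
All input consumed; stack is Z, not empty, and no further ε-move applies.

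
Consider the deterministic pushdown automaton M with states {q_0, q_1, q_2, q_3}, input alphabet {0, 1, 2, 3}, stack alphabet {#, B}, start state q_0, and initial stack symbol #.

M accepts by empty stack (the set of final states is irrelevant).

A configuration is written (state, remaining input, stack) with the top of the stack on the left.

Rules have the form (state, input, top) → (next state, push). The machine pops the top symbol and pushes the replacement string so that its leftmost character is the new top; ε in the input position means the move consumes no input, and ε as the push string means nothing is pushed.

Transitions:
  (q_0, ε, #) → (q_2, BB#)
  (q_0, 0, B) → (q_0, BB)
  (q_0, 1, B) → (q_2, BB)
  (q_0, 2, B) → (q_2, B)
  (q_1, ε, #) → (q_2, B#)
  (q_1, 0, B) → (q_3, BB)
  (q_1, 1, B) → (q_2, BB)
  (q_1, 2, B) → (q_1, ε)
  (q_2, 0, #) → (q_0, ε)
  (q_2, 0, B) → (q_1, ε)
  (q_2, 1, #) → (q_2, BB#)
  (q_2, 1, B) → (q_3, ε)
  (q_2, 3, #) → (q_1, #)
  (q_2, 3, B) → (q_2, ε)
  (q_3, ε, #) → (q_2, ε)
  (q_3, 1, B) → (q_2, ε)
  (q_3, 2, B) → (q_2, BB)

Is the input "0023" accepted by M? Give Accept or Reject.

(q_0, 0023, #)
  ε-move, top #: go to q_2, push BB# → (q_2, 0023, BB#)
  read 0, top B: go to q_1, push ε → (q_1, 023, B#)
  read 0, top B: go to q_3, push BB → (q_3, 23, BB#)
  read 2, top B: go to q_2, push BB → (q_2, 3, BBB#)
  read 3, top B: go to q_2, push ε → (q_2, ε, BB#)
All input consumed; stack is BB#, not empty, and no further ε-move applies.

Reject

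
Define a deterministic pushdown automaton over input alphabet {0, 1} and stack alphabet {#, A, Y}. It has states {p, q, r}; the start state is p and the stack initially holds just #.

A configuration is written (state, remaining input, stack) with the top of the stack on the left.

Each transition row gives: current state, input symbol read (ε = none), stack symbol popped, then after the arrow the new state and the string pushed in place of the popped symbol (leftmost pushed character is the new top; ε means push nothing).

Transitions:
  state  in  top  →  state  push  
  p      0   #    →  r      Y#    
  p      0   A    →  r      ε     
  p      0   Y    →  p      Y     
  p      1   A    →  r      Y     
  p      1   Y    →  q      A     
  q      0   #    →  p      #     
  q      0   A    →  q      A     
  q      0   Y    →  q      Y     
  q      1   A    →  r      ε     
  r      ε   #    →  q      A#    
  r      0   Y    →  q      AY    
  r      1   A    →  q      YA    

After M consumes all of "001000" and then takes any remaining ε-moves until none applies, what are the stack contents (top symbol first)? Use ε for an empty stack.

AY#

(p, 001000, #) ⊢ (r, 01000, Y#) ⊢ (q, 1000, AY#) ⊢ (r, 000, Y#) ⊢ (q, 00, AY#) ⊢ (q, 0, AY#) ⊢ (q, ε, AY#)
All input consumed in state q with stack AY#.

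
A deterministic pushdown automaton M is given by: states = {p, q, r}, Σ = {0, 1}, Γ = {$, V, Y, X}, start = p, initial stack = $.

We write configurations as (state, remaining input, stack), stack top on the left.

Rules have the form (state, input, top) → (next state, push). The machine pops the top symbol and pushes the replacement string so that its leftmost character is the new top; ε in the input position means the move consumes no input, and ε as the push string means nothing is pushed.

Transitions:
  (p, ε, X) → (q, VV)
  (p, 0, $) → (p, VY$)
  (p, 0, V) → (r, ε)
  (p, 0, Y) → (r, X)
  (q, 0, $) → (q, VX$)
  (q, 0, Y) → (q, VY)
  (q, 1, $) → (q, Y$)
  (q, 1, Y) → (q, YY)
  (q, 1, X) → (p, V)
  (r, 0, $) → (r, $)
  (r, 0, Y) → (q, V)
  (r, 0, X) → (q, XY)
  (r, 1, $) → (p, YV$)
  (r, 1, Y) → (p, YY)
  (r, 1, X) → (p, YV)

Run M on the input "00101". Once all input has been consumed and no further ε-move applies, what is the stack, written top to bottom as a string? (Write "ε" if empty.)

(p, 00101, $) ⊢ (p, 0101, VY$) ⊢ (r, 101, Y$) ⊢ (p, 01, YY$) ⊢ (r, 1, XY$) ⊢ (p, ε, YVY$)
All input consumed in state p with stack YVY$.

YVY$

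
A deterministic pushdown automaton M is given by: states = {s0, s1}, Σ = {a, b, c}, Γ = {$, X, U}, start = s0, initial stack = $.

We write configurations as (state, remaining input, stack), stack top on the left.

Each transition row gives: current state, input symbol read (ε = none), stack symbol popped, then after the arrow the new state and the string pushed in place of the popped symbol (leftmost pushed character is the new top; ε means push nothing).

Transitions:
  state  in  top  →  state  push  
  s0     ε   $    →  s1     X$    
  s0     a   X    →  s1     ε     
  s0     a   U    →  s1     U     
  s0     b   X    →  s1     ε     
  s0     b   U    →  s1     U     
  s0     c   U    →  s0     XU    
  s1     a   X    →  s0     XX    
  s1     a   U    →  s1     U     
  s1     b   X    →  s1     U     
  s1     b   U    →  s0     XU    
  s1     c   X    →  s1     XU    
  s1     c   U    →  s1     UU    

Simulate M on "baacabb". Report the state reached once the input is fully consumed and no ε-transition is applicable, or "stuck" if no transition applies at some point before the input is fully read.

s1

(s0, baacabb, $) ⊢ (s1, baacabb, X$) ⊢ (s1, aacabb, U$) ⊢ (s1, acabb, U$) ⊢ (s1, cabb, U$) ⊢ (s1, abb, UU$) ⊢ (s1, bb, UU$) ⊢ (s0, b, XUU$) ⊢ (s1, ε, UU$)
All input consumed; M is in state s1.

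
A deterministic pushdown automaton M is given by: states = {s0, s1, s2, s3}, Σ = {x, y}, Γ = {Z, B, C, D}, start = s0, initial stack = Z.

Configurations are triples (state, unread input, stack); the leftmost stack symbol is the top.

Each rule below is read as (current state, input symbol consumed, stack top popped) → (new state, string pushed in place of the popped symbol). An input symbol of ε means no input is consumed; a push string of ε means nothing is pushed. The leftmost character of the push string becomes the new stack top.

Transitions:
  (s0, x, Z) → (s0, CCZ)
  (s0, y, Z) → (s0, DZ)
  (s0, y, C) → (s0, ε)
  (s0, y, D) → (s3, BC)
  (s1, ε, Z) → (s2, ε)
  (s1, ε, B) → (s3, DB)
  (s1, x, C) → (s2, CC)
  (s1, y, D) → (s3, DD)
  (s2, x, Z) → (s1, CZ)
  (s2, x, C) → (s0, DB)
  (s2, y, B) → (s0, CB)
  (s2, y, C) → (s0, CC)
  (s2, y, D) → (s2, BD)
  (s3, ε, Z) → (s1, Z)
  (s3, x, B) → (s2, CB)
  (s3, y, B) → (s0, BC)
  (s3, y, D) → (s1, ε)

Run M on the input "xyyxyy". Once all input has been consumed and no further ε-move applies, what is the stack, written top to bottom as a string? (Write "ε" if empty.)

(s0, xyyxyy, Z)
  read x, top Z: go to s0, push CCZ → (s0, yyxyy, CCZ)
  read y, top C: go to s0, push ε → (s0, yxyy, CZ)
  read y, top C: go to s0, push ε → (s0, xyy, Z)
  read x, top Z: go to s0, push CCZ → (s0, yy, CCZ)
  read y, top C: go to s0, push ε → (s0, y, CZ)
  read y, top C: go to s0, push ε → (s0, ε, Z)
All input consumed in state s0 with stack Z.

Z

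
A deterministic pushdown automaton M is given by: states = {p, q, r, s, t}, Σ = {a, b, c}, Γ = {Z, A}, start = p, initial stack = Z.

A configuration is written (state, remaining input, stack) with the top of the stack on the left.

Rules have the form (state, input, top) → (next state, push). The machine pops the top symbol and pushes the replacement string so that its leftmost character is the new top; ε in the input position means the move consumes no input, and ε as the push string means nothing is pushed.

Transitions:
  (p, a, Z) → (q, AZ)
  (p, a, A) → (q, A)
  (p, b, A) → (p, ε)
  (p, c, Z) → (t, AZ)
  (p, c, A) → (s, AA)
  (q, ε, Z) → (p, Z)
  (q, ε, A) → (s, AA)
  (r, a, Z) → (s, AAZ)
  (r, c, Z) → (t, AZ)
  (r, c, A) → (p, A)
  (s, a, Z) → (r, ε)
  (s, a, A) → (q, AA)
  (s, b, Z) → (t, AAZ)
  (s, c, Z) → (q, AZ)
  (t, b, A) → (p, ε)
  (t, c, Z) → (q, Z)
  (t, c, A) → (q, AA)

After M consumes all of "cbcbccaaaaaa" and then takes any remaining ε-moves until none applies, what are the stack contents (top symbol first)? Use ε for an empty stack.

(p, cbcbccaaaaaa, Z)
  read c, top Z: go to t, push AZ → (t, bcbccaaaaaa, AZ)
  read b, top A: go to p, push ε → (p, cbccaaaaaa, Z)
  read c, top Z: go to t, push AZ → (t, bccaaaaaa, AZ)
  read b, top A: go to p, push ε → (p, ccaaaaaa, Z)
  read c, top Z: go to t, push AZ → (t, caaaaaa, AZ)
  read c, top A: go to q, push AA → (q, aaaaaa, AAZ)
  ε-move, top A: go to s, push AA → (s, aaaaaa, AAAZ)
  read a, top A: go to q, push AA → (q, aaaaa, AAAAZ)
  ε-move, top A: go to s, push AA → (s, aaaaa, AAAAAZ)
  read a, top A: go to q, push AA → (q, aaaa, AAAAAAZ)
  ε-move, top A: go to s, push AA → (s, aaaa, AAAAAAAZ)
  read a, top A: go to q, push AA → (q, aaa, AAAAAAAAZ)
  ε-move, top A: go to s, push AA → (s, aaa, AAAAAAAAAZ)
  read a, top A: go to q, push AA → (q, aa, AAAAAAAAAAZ)
  ε-move, top A: go to s, push AA → (s, aa, AAAAAAAAAAAZ)
  read a, top A: go to q, push AA → (q, a, AAAAAAAAAAAAZ)
  ε-move, top A: go to s, push AA → (s, a, AAAAAAAAAAAAAZ)
  read a, top A: go to q, push AA → (q, ε, AAAAAAAAAAAAAAZ)
  ε-move, top A: go to s, push AA → (s, ε, AAAAAAAAAAAAAAAZ)
All input consumed in state s with stack AAAAAAAAAAAAAAAZ.

AAAAAAAAAAAAAAAZ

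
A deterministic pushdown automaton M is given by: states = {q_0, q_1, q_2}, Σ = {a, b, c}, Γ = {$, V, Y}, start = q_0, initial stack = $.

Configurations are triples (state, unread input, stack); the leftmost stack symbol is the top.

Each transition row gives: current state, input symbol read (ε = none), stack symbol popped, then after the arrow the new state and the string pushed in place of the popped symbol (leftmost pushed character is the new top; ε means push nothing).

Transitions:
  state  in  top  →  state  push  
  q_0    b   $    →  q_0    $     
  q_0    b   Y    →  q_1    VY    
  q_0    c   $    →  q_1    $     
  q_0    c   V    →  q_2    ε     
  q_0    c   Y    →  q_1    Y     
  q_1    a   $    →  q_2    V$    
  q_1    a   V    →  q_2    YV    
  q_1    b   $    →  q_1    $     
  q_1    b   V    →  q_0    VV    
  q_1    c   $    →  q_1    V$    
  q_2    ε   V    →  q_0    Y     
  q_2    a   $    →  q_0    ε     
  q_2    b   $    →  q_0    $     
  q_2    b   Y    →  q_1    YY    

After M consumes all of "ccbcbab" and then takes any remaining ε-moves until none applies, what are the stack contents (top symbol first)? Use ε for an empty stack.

(q_0, ccbcbab, $)
  read c, top $: go to q_1, push $ → (q_1, cbcbab, $)
  read c, top $: go to q_1, push V$ → (q_1, bcbab, V$)
  read b, top V: go to q_0, push VV → (q_0, cbab, VV$)
  read c, top V: go to q_2, push ε → (q_2, bab, V$)
  ε-move, top V: go to q_0, push Y → (q_0, bab, Y$)
  read b, top Y: go to q_1, push VY → (q_1, ab, VY$)
  read a, top V: go to q_2, push YV → (q_2, b, YVY$)
  read b, top Y: go to q_1, push YY → (q_1, ε, YYVY$)
All input consumed in state q_1 with stack YYVY$.

YYVY$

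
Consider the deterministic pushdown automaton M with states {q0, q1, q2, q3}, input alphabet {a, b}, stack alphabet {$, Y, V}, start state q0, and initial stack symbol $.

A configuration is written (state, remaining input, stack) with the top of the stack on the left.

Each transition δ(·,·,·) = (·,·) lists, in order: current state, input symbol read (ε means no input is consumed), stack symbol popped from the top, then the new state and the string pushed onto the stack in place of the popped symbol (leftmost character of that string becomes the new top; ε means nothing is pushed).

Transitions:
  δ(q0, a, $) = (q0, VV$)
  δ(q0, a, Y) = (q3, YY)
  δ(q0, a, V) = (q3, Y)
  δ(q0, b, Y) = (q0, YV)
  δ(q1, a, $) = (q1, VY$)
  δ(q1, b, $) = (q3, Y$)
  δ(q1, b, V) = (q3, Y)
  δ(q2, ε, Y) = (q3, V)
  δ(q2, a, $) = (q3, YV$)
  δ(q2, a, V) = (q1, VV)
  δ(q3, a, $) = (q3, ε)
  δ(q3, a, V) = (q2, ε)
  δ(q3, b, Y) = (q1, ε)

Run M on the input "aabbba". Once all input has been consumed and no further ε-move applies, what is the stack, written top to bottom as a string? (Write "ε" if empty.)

VY$

(q0, aabbba, $)
  read a, top $: go to q0, push VV$ → (q0, abbba, VV$)
  read a, top V: go to q3, push Y → (q3, bbba, YV$)
  read b, top Y: go to q1, push ε → (q1, bba, V$)
  read b, top V: go to q3, push Y → (q3, ba, Y$)
  read b, top Y: go to q1, push ε → (q1, a, $)
  read a, top $: go to q1, push VY$ → (q1, ε, VY$)
All input consumed in state q1 with stack VY$.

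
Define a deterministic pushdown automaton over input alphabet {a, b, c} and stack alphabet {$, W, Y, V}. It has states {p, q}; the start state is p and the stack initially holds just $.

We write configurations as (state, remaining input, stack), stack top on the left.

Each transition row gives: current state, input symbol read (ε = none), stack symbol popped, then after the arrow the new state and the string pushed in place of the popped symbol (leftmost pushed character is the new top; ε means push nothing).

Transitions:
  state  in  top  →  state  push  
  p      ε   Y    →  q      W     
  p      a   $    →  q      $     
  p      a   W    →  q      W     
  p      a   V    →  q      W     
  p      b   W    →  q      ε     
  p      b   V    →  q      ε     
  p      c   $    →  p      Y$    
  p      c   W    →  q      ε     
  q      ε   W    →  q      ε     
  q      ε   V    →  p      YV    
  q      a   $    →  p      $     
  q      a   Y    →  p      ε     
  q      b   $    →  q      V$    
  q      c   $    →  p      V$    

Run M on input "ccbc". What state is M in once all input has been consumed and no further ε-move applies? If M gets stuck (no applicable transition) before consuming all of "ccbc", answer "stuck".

(p, ccbc, $)
  read c, top $: go to p, push Y$ → (p, cbc, Y$)
  ε-move, top Y: go to q, push W → (q, cbc, W$)
  ε-move, top W: go to q, push ε → (q, cbc, $)
  read c, top $: go to p, push V$ → (p, bc, V$)
  read b, top V: go to q, push ε → (q, c, $)
  read c, top $: go to p, push V$ → (p, ε, V$)
All input consumed; M is in state p.

p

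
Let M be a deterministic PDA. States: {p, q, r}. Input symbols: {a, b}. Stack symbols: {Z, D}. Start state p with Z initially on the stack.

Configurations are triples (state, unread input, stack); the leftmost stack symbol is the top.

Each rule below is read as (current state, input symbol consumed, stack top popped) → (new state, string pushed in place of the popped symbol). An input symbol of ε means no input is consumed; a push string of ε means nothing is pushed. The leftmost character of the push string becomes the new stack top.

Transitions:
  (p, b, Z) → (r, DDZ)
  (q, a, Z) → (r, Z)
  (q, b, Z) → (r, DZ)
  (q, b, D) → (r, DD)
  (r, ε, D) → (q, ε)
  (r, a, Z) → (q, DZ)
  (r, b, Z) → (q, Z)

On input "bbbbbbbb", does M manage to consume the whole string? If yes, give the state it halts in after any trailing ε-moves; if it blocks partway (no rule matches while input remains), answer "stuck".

(p, bbbbbbbb, Z)
  read b, top Z: go to r, push DDZ → (r, bbbbbbb, DDZ)
  ε-move, top D: go to q, push ε → (q, bbbbbbb, DZ)
  read b, top D: go to r, push DD → (r, bbbbbb, DDZ)
  ε-move, top D: go to q, push ε → (q, bbbbbb, DZ)
  read b, top D: go to r, push DD → (r, bbbbb, DDZ)
  ε-move, top D: go to q, push ε → (q, bbbbb, DZ)
  read b, top D: go to r, push DD → (r, bbbb, DDZ)
  ε-move, top D: go to q, push ε → (q, bbbb, DZ)
  read b, top D: go to r, push DD → (r, bbb, DDZ)
  ε-move, top D: go to q, push ε → (q, bbb, DZ)
  read b, top D: go to r, push DD → (r, bb, DDZ)
  ε-move, top D: go to q, push ε → (q, bb, DZ)
  read b, top D: go to r, push DD → (r, b, DDZ)
  ε-move, top D: go to q, push ε → (q, b, DZ)
  read b, top D: go to r, push DD → (r, ε, DDZ)
  ε-move, top D: go to q, push ε → (q, ε, DZ)
All input consumed; M is in state q.

q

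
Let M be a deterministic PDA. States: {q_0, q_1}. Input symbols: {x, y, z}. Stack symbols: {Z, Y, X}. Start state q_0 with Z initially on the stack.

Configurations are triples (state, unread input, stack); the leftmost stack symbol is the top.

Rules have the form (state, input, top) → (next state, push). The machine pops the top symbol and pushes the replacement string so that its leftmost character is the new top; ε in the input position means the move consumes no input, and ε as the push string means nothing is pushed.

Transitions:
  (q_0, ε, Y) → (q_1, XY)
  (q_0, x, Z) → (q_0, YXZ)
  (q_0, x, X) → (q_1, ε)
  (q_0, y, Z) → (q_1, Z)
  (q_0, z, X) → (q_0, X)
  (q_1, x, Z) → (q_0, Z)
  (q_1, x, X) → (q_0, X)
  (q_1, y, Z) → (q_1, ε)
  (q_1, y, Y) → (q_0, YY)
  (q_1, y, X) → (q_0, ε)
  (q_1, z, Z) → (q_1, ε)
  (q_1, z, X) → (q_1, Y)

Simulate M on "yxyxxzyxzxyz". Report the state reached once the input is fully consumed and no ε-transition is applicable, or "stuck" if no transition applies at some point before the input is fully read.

(q_0, yxyxxzyxzxyz, Z) ⊢ (q_1, xyxxzyxzxyz, Z) ⊢ (q_0, yxxzyxzxyz, Z) ⊢ (q_1, xxzyxzxyz, Z) ⊢ (q_0, xzyxzxyz, Z) ⊢ (q_0, zyxzxyz, YXZ) ⊢ (q_1, zyxzxyz, XYXZ) ⊢ (q_1, yxzxyz, YYXZ) ⊢ (q_0, xzxyz, YYYXZ) ⊢ (q_1, xzxyz, XYYYXZ) ⊢ (q_0, zxyz, XYYYXZ) ⊢ (q_0, xyz, XYYYXZ) ⊢ (q_1, yz, YYYXZ) ⊢ (q_0, z, YYYYXZ) ⊢ (q_1, z, XYYYYXZ) ⊢ (q_1, ε, YYYYYXZ)
All input consumed; M is in state q_1.

q_1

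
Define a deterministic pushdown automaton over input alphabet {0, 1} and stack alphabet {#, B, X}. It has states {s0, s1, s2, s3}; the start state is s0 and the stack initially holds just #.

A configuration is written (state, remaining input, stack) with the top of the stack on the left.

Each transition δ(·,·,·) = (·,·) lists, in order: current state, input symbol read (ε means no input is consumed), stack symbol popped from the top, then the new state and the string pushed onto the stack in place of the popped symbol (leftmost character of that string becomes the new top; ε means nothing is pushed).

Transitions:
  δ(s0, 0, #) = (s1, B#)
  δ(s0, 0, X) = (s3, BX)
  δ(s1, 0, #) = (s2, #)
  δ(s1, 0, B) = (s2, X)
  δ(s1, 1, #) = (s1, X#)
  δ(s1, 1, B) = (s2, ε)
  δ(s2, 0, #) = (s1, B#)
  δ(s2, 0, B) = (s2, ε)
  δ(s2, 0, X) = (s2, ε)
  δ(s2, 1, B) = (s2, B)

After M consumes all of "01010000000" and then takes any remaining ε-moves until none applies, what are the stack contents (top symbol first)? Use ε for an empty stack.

B#

(s0, 01010000000, #)
  read 0, top #: go to s1, push B# → (s1, 1010000000, B#)
  read 1, top B: go to s2, push ε → (s2, 010000000, #)
  read 0, top #: go to s1, push B# → (s1, 10000000, B#)
  read 1, top B: go to s2, push ε → (s2, 0000000, #)
  read 0, top #: go to s1, push B# → (s1, 000000, B#)
  read 0, top B: go to s2, push X → (s2, 00000, X#)
  read 0, top X: go to s2, push ε → (s2, 0000, #)
  read 0, top #: go to s1, push B# → (s1, 000, B#)
  read 0, top B: go to s2, push X → (s2, 00, X#)
  read 0, top X: go to s2, push ε → (s2, 0, #)
  read 0, top #: go to s1, push B# → (s1, ε, B#)
All input consumed in state s1 with stack B#.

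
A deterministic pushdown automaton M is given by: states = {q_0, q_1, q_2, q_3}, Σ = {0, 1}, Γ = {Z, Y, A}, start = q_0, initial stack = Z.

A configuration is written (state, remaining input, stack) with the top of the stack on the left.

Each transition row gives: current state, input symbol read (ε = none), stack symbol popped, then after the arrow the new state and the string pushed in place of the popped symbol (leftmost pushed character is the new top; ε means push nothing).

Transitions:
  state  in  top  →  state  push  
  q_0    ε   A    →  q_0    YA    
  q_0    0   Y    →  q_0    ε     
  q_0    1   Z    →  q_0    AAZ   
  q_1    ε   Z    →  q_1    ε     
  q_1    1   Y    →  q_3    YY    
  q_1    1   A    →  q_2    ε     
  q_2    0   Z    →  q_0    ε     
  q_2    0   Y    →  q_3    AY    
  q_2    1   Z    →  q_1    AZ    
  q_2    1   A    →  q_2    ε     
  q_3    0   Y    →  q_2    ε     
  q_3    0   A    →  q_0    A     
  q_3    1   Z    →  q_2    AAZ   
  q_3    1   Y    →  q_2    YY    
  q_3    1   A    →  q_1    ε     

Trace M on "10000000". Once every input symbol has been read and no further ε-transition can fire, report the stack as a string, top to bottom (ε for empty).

(q_0, 10000000, Z)
  read 1, top Z: go to q_0, push AAZ → (q_0, 0000000, AAZ)
  ε-move, top A: go to q_0, push YA → (q_0, 0000000, YAAZ)
  read 0, top Y: go to q_0, push ε → (q_0, 000000, AAZ)
  ε-move, top A: go to q_0, push YA → (q_0, 000000, YAAZ)
  read 0, top Y: go to q_0, push ε → (q_0, 00000, AAZ)
  ε-move, top A: go to q_0, push YA → (q_0, 00000, YAAZ)
  read 0, top Y: go to q_0, push ε → (q_0, 0000, AAZ)
  ε-move, top A: go to q_0, push YA → (q_0, 0000, YAAZ)
  read 0, top Y: go to q_0, push ε → (q_0, 000, AAZ)
  ε-move, top A: go to q_0, push YA → (q_0, 000, YAAZ)
  read 0, top Y: go to q_0, push ε → (q_0, 00, AAZ)
  ε-move, top A: go to q_0, push YA → (q_0, 00, YAAZ)
  read 0, top Y: go to q_0, push ε → (q_0, 0, AAZ)
  ε-move, top A: go to q_0, push YA → (q_0, 0, YAAZ)
  read 0, top Y: go to q_0, push ε → (q_0, ε, AAZ)
  ε-move, top A: go to q_0, push YA → (q_0, ε, YAAZ)
All input consumed in state q_0 with stack YAAZ.

YAAZ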